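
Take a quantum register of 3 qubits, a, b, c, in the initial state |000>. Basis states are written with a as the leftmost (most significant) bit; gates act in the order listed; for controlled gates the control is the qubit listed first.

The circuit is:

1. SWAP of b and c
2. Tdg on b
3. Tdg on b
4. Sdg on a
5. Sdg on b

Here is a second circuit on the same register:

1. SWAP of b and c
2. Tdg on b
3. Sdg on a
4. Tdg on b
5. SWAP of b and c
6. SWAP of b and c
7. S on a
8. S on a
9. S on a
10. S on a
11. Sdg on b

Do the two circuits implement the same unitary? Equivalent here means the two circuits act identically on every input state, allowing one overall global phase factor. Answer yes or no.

Yes, they are equivalent — the unitaries differ by at most a global phase.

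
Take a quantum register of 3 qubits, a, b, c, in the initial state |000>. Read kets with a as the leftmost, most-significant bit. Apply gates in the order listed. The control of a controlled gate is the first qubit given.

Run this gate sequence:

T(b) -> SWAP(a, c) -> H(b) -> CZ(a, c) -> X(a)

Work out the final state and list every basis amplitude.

The final amplitudes are sqrt(2)/2 on |100>, sqrt(2)/2 on |110>, and 0 on every other basis state.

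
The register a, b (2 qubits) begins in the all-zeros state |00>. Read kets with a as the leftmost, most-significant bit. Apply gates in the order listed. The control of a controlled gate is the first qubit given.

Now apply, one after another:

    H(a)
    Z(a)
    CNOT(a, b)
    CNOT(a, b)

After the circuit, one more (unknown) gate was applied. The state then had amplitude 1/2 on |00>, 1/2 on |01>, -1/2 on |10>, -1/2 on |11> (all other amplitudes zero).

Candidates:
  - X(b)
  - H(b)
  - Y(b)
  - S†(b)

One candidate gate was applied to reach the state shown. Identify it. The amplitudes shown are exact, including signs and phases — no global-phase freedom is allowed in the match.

The applied gate was H(b).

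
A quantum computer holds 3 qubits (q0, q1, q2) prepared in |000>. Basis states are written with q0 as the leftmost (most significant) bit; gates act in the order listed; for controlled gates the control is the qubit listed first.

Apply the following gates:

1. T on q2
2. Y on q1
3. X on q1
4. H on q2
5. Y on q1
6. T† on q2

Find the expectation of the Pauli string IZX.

The expectation value of IZX is -sqrt(2)/2.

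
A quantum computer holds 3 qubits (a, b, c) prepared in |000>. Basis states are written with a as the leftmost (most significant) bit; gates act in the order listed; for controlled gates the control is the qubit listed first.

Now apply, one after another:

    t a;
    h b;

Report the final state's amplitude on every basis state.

The final amplitudes are sqrt(2)/2 on |000>, sqrt(2)/2 on |010>, and 0 on every other basis state.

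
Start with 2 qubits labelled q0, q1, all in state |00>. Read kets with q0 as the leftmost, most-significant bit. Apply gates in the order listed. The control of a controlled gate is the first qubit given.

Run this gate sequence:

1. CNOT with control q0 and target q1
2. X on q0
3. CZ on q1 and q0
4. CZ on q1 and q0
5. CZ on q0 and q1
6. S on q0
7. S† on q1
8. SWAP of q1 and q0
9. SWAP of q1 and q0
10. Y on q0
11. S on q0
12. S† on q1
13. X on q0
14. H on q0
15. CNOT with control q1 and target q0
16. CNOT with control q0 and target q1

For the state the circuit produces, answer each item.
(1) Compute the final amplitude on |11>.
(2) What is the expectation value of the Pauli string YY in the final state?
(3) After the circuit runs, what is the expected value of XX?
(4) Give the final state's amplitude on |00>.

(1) The amplitude on |11> is -sqrt(2)/2. Key observation: steps 3-4 multiply out to the identity, so the circuit reduces to the remaining gates.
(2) The observable YY averages to 1.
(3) The observable XX averages to -1.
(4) |00> carries amplitude sqrt(2)/2 in the final state.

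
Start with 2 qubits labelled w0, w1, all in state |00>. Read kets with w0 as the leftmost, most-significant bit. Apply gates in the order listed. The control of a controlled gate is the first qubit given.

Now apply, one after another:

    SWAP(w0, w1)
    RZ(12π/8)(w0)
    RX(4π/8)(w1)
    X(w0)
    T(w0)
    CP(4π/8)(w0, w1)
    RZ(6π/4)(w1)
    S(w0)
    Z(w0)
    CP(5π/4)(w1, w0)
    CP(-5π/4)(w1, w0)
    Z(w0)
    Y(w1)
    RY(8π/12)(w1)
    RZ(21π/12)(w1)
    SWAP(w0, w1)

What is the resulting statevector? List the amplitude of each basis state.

The resulting statevector has amplitude 0 on |00>, (-sqrt(6) + sqrt(2)*I)*exp(7*I*pi/8)/4 on |01>, 0 on |10>, (sqrt(2) + sqrt(6)*I)*exp(5*I*pi/8)/4 on |11>. Key observation: gates 9-12 undo each other exactly, leaving only the rest of the circuit to track.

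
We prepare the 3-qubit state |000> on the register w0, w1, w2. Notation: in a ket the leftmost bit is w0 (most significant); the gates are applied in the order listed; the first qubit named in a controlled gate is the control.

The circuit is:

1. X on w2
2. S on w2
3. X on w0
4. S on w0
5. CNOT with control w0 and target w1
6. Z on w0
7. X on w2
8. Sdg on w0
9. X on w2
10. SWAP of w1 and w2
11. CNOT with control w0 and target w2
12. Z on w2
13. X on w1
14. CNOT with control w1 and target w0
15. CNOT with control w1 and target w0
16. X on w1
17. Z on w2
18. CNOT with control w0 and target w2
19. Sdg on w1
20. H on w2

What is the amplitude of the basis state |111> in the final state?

The amplitude on |111> is sqrt(2)/2. Key observation: the block from step 11 through step 18 cancels to the identity and can be dropped.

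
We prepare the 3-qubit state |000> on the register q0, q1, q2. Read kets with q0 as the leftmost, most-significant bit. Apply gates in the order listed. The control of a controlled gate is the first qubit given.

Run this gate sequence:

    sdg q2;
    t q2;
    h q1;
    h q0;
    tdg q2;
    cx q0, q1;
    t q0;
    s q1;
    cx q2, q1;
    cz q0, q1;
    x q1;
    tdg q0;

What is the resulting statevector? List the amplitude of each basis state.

The final amplitudes are I/2 on |000>, 0 on |001>, 1/2 on |010>, 0 on |011>, -I/2 on |100>, 0 on |101>, 1/2 on |110>, 0 on |111>.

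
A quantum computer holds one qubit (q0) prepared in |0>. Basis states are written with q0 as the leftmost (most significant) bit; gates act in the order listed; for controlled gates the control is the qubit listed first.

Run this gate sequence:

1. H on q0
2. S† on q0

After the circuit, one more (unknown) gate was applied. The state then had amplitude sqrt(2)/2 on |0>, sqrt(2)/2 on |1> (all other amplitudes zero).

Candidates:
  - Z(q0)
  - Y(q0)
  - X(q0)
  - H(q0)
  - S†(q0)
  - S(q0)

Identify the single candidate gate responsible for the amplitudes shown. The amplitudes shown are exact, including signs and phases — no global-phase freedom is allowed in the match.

The unique candidate consistent with the amplitudes is S(q0).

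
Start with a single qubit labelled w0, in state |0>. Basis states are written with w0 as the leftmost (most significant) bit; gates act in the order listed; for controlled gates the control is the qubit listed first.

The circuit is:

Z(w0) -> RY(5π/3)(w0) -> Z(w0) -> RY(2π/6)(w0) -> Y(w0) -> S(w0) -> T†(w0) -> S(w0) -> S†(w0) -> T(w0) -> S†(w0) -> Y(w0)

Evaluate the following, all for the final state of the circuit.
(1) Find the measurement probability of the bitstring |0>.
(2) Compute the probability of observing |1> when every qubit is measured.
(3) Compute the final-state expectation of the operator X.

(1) The probability of measuring |0> is 1/4. Key observation: the block from step 5 through step 12 cancels to the identity and can be dropped.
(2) The probability of measuring |1> is 3/4.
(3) In the final state, X has expectation sqrt(3)/2.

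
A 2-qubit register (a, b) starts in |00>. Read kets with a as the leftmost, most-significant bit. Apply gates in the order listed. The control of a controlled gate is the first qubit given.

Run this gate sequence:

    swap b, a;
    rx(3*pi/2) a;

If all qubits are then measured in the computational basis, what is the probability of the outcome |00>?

A full measurement returns |00> with probability 1/2.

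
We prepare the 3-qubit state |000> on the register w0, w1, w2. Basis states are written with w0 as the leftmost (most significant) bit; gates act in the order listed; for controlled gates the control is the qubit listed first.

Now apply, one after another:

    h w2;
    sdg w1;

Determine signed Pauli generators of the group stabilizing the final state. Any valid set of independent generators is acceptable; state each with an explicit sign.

The final state is stabilized by the group generated by +IIX, +ZII, +IZI; other independent generating sets are equally valid.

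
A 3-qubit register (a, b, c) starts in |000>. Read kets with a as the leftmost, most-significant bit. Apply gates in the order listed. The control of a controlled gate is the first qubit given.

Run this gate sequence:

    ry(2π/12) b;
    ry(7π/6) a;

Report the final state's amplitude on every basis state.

The final amplitudes are -1/4 on |000>, 0 on |001>, -1/2 + sqrt(3)/4 on |010>, 0 on |011>, sqrt(3)/4 + 1/2 on |100>, 0 on |101>, 1/4 on |110>, 0 on |111>.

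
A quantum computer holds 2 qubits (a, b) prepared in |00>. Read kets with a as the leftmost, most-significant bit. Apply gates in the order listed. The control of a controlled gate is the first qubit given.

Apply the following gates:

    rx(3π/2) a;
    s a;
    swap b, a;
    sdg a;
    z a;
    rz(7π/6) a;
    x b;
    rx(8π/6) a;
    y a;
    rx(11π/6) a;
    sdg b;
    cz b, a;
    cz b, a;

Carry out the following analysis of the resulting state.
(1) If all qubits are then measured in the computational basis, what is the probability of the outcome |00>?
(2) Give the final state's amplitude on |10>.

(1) A full measurement returns |00> with probability 1/4. Key observation: steps 12-13 multiply out to the identity, so the circuit reduces to the remaining gates.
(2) The amplitude on |10> is -exp(11*I*pi/12)/2.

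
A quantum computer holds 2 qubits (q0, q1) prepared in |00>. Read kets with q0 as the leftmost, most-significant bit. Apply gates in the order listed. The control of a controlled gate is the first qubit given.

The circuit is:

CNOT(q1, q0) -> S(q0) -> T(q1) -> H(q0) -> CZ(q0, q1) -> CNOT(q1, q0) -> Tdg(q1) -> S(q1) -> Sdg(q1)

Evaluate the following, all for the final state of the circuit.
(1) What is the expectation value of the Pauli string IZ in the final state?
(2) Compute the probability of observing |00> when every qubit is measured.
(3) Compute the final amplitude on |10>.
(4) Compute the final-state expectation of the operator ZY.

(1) In the final state, IZ has expectation 1. Key observation: the block from step 8 through step 9 cancels to the identity and can be dropped.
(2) The probability of measuring |00> is 1/2.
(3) The amplitude on |10> is sqrt(2)/2.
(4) The observable ZY averages to 0.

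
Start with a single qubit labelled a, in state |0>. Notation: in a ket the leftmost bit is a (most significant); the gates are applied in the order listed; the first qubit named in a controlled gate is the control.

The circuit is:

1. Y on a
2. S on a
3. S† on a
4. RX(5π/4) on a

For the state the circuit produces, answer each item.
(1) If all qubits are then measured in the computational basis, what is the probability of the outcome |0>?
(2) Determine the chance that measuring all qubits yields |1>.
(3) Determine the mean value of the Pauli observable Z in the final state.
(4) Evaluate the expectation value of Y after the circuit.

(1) Outcome |0> occurs with probability sqrt(2)/4 + 1/2.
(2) A full measurement returns |1> with probability 1/2 - sqrt(2)/4.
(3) The observable Z averages to sqrt(2)/2.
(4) The expectation value of Y is -sqrt(2)/2.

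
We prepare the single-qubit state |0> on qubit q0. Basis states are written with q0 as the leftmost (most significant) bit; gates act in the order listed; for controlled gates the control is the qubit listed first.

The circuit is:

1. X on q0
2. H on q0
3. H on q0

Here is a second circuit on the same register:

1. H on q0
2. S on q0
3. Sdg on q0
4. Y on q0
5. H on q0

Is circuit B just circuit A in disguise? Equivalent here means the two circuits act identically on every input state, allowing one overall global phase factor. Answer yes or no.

No: there is an input state on which the two circuits produce genuinely different outputs (not merely differing by a phase).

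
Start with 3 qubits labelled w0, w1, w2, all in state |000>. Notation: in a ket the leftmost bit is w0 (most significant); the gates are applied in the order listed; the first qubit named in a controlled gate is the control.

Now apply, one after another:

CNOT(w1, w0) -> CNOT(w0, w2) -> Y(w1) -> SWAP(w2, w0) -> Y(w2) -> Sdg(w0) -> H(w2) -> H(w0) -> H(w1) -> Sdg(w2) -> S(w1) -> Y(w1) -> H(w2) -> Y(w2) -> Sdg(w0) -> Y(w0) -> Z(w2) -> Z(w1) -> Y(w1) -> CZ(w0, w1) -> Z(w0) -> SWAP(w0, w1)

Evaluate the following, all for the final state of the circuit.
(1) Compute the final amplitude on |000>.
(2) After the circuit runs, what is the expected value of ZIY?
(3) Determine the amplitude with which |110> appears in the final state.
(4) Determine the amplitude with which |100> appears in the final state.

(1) |000> carries amplitude 1/4 + I/4 in the final state.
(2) In the final state, ZIY has expectation 0.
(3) |110> carries amplitude 1/4 + I/4 in the final state.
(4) The final state's coefficient on |100> equals -1/4 + I/4.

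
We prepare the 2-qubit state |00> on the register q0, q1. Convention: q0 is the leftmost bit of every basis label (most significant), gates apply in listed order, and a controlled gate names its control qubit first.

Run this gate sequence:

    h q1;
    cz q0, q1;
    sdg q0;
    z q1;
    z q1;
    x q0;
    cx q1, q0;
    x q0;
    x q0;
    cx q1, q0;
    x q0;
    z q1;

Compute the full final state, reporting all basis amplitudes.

The resulting statevector has amplitude sqrt(2)/2 on |00>, -sqrt(2)/2 on |01>, 0 on |10>, 0 on |11>.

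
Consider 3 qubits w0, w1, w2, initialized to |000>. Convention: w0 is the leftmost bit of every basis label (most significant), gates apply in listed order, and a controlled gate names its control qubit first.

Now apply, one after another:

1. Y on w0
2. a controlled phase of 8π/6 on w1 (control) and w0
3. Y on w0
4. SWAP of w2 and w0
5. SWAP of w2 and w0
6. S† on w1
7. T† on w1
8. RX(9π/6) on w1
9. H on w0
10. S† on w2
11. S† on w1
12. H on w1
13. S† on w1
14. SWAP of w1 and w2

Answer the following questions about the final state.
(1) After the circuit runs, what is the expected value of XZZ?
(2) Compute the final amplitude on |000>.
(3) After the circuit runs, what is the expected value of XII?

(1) The expectation value of XZZ is 1.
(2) |000> carries amplitude -sqrt(2)/2 in the final state.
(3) The expectation value of XII is 1.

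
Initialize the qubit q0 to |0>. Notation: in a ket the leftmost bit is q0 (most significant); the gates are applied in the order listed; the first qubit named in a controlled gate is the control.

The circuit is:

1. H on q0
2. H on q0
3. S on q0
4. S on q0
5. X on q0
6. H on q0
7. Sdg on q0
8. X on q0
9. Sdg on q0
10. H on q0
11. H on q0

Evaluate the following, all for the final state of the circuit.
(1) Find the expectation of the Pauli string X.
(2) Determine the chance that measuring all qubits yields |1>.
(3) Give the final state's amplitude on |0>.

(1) The expectation value of X is -1.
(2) The probability of measuring |1> is 1/2.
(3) The final state's coefficient on |0> equals sqrt(2)*I/2.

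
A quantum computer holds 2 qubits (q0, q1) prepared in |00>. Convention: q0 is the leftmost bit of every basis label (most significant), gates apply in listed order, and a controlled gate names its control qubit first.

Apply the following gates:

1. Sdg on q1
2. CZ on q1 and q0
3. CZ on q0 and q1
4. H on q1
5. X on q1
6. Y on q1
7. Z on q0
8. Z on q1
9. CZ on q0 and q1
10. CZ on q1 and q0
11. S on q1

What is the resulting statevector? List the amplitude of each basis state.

After the circuit, the state carries amplitude -sqrt(2)*I/2 on |00>, sqrt(2)/2 on |01>, 0 on |10>, 0 on |11>.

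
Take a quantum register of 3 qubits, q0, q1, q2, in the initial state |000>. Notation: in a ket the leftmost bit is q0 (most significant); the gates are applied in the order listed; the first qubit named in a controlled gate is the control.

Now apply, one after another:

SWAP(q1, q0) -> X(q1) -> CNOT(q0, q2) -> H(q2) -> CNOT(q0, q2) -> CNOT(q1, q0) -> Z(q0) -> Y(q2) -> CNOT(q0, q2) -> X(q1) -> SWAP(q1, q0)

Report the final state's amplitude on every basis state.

After the circuit, the state carries amplitude -sqrt(2)*I/2 on |010>, sqrt(2)*I/2 on |011>, and 0 on every other basis state.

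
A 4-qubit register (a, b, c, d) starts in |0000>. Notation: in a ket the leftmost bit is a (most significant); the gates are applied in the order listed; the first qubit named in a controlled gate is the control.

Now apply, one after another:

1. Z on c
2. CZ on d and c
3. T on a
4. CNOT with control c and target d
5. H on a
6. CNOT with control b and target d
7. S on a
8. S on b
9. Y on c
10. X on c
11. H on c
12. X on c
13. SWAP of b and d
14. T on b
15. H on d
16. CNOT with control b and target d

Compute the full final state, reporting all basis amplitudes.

After the circuit, the state carries amplitude sqrt(2)*I/4 on |0000>, sqrt(2)*I/4 on |0001>, sqrt(2)*I/4 on |0010>, sqrt(2)*I/4 on |0011>, 0 on |0100>, 0 on |0101>, 0 on |0110>, 0 on |0111>, -sqrt(2)/4 on |1000>, -sqrt(2)/4 on |1001>, -sqrt(2)/4 on |1010>, -sqrt(2)/4 on |1011>, 0 on |1100>, 0 on |1101>, 0 on |1110>, 0 on |1111>.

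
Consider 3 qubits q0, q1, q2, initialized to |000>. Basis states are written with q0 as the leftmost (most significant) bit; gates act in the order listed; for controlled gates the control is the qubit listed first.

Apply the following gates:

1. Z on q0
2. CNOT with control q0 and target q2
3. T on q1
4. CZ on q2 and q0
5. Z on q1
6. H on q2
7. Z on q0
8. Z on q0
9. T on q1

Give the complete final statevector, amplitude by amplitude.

After the circuit, the state carries amplitude sqrt(2)/2 on |000>, sqrt(2)/2 on |001>, and 0 on every other basis state.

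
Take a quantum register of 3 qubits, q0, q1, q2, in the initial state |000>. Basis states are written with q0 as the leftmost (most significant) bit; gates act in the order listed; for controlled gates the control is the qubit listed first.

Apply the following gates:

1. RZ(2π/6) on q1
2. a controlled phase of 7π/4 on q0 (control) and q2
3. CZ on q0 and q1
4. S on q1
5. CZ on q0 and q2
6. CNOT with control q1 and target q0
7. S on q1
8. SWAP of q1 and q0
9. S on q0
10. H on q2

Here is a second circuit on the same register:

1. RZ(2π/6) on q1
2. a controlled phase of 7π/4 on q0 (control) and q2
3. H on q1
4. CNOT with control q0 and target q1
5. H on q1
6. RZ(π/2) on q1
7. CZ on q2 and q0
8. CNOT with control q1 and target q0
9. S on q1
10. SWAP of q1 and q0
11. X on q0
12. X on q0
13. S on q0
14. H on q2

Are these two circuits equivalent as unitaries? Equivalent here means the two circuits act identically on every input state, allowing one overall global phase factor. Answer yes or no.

Yes, they are equivalent — the unitaries differ by at most a global phase.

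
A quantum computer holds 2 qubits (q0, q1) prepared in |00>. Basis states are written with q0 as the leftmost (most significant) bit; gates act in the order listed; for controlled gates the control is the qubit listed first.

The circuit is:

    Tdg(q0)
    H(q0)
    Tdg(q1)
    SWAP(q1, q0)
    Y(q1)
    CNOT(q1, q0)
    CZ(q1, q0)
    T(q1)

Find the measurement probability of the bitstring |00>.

A full measurement returns |00> with probability 1/2.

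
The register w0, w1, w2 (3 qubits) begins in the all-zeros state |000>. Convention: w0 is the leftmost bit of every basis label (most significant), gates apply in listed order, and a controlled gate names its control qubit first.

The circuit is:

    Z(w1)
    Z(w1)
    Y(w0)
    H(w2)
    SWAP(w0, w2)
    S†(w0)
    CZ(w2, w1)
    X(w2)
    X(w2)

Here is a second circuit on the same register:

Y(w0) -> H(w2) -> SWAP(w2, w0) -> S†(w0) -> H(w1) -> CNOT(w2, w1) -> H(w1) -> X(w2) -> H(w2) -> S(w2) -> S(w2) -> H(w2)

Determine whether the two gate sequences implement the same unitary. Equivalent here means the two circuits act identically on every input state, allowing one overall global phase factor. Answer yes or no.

Yes: on every input state the two circuits agree up to one overall phase factor.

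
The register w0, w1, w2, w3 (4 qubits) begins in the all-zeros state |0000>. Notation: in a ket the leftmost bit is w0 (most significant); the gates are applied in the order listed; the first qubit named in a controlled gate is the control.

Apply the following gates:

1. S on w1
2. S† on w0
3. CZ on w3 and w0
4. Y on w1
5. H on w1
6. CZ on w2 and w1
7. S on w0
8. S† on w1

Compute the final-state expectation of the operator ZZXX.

The observable ZZXX averages to 0.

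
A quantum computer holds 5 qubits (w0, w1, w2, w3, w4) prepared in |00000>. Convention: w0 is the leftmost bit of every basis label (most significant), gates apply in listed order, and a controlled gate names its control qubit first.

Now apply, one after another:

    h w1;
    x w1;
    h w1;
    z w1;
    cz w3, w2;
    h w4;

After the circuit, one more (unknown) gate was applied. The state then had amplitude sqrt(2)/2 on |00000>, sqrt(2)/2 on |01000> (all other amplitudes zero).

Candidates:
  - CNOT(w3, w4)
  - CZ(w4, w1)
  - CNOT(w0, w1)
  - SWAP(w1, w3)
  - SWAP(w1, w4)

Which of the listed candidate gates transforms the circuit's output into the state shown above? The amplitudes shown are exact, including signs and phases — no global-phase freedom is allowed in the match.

The unique candidate consistent with the amplitudes is SWAP(w1, w4). Key observation: gates 1-4 undo each other exactly, leaving only the rest of the circuit to track.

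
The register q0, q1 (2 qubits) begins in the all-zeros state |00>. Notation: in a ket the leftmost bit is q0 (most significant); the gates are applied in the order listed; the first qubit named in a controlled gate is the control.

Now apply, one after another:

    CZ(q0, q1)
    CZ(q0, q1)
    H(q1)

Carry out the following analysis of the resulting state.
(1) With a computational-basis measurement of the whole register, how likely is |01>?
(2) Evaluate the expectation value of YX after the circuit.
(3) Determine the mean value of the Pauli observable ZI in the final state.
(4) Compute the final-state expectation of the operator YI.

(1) The probability of measuring |01> is 1/2.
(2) In the final state, YX has expectation 0.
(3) The expectation value of ZI is 1.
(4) The observable YI averages to 0.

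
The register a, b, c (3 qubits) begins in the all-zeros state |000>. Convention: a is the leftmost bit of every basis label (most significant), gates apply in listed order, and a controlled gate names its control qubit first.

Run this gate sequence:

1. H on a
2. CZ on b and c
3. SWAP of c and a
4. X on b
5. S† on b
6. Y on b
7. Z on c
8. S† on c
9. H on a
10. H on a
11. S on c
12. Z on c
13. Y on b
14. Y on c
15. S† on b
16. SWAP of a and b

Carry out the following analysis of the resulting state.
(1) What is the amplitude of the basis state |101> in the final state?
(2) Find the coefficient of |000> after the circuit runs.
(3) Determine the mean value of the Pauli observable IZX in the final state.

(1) |101> carries amplitude -sqrt(2)*I/2 in the final state.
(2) The amplitude on |000> is 0.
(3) The observable IZX averages to -1.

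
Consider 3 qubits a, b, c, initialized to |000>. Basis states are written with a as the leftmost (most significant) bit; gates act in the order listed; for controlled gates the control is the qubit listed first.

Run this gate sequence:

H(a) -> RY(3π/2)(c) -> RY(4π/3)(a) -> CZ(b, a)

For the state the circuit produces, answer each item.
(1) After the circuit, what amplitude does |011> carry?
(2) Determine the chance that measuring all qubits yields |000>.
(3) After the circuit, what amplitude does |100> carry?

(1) The amplitude on |011> is 0.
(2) Outcome |000> occurs with probability sqrt(3)/8 + 1/4.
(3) The amplitude on |100> is 1/4 - sqrt(3)/4.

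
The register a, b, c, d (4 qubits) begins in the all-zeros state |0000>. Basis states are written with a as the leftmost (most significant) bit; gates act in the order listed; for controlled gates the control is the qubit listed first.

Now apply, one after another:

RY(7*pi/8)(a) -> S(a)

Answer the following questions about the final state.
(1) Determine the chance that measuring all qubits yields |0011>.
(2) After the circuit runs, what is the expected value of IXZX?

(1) The probability of measuring |0011> is 0.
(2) The observable IXZX averages to 0.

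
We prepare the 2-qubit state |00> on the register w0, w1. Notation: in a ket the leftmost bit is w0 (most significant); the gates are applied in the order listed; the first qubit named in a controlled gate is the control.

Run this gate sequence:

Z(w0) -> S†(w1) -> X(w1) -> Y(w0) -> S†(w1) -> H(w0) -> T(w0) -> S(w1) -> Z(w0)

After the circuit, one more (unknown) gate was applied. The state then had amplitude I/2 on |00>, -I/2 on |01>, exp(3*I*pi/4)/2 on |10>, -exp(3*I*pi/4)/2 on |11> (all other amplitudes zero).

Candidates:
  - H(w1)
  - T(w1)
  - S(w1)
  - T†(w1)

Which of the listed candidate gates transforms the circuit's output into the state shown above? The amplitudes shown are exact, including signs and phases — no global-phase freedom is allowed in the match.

The applied gate was H(w1).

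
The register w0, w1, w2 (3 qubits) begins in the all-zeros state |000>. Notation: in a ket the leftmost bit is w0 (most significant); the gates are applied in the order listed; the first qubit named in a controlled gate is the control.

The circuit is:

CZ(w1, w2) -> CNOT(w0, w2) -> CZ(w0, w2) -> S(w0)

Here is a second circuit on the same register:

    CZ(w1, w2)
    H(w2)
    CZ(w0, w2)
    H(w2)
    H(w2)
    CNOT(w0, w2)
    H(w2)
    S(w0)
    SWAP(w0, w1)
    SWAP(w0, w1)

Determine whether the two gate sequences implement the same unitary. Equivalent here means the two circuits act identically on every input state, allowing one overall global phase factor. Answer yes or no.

Yes: on every input state the two circuits agree up to one overall phase factor.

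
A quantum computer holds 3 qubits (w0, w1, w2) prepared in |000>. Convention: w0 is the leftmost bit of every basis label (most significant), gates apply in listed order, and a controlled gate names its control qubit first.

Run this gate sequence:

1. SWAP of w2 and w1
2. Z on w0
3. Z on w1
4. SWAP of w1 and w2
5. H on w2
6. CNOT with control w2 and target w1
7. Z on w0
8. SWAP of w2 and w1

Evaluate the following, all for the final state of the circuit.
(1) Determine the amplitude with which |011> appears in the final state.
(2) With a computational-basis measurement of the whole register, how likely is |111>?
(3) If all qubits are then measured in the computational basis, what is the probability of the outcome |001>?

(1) The amplitude on |011> is sqrt(2)/2.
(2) Outcome |111> occurs with probability 0.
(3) Outcome |001> occurs with probability 0.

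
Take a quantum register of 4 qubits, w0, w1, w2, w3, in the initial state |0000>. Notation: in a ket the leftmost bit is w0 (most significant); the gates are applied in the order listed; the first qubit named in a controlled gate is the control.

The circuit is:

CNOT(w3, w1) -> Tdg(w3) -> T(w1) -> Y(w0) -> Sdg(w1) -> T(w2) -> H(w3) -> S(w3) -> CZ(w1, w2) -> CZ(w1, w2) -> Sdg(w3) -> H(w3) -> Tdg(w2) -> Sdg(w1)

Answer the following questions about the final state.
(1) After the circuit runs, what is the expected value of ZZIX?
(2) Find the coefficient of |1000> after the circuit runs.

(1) In the final state, ZZIX has expectation 0. Key observation: steps 6-13 multiply out to the identity, so the circuit reduces to the remaining gates.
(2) The final state's coefficient on |1000> equals I.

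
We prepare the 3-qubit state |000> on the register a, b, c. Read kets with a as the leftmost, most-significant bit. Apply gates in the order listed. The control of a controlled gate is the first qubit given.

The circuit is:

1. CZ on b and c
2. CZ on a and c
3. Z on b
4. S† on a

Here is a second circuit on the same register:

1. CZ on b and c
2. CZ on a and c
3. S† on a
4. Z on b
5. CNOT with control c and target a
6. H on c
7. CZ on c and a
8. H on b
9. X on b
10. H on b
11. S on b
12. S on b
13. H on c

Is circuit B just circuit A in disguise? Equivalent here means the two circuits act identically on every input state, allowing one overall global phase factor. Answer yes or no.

No — the two circuits implement different unitaries, even allowing a global phase.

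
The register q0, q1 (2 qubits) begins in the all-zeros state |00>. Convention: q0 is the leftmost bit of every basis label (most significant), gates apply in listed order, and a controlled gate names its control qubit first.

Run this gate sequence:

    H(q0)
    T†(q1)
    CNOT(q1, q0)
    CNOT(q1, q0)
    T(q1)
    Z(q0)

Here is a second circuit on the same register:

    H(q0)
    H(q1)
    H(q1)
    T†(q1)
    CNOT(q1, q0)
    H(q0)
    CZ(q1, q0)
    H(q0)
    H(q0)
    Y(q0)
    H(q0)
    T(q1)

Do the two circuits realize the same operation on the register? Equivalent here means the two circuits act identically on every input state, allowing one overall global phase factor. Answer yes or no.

No — the two circuits implement different unitaries, even allowing a global phase.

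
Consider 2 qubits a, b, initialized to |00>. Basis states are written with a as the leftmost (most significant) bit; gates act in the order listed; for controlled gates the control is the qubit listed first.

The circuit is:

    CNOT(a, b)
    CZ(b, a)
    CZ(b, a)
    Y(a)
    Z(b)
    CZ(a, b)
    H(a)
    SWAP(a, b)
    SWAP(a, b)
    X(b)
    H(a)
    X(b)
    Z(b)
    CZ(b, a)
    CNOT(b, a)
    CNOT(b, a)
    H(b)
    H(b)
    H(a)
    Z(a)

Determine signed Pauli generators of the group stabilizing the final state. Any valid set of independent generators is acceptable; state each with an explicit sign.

One valid set of independent stabilizer generators is +XI, +IZ (any independent generating set of the same group is equally correct).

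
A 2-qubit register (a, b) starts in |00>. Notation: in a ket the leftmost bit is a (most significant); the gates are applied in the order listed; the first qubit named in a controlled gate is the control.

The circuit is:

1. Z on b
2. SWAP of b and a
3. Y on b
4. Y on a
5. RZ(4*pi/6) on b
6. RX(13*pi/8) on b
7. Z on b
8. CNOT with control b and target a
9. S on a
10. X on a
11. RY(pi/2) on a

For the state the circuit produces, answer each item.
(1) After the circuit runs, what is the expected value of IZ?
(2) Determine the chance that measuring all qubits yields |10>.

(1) The observable IZ averages to -sqrt(2 - sqrt(2))/2.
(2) Outcome |10> occurs with probability 1/4 - sqrt(2 - sqrt(2))/8.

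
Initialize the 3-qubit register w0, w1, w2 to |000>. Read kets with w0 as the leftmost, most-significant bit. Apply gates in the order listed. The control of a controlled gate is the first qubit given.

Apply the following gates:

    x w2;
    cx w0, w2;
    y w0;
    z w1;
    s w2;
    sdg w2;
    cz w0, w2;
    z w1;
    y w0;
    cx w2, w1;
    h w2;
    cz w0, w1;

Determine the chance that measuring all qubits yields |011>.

The probability of measuring |011> is 1/2.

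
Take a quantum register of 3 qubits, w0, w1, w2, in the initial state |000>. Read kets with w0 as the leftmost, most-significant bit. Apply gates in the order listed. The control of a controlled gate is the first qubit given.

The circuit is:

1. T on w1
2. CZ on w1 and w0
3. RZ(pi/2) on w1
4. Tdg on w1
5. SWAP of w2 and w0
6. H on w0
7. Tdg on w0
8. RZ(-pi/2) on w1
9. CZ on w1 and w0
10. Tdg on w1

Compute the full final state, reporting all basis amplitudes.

After the circuit, the state carries amplitude sqrt(2)/2 on |000>, -sqrt(2)*exp(3*I*pi/4)/2 on |100>, and 0 on every other basis state.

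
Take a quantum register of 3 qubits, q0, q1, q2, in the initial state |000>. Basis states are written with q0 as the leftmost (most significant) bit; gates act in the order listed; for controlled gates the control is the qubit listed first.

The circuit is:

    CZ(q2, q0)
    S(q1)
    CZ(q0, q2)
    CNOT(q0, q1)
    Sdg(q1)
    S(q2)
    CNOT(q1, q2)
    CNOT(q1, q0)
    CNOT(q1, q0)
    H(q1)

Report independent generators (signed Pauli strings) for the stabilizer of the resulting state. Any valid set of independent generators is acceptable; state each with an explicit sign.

One valid set of independent stabilizer generators is +IXI, +ZII, +IIZ (any independent generating set of the same group is equally correct). Key observation: gates 8-9 undo each other exactly, leaving only the rest of the circuit to track.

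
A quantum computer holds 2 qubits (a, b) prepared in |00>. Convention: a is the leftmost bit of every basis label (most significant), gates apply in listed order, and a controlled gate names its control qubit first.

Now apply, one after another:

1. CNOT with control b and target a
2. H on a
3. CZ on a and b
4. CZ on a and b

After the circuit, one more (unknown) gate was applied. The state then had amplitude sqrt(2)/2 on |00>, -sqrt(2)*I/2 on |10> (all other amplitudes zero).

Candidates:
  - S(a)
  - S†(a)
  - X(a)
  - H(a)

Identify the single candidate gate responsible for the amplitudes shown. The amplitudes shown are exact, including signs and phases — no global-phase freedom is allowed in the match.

It was S†(a) that produced the state shown.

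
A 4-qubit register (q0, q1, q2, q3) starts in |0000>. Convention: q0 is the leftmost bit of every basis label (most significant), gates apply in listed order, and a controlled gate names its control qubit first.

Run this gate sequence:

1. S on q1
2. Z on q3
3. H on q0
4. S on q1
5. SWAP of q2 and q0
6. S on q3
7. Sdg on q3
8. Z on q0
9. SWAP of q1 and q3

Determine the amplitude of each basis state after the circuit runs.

The final amplitudes are sqrt(2)/2 on |0000>, sqrt(2)/2 on |0010>, and 0 on every other basis state.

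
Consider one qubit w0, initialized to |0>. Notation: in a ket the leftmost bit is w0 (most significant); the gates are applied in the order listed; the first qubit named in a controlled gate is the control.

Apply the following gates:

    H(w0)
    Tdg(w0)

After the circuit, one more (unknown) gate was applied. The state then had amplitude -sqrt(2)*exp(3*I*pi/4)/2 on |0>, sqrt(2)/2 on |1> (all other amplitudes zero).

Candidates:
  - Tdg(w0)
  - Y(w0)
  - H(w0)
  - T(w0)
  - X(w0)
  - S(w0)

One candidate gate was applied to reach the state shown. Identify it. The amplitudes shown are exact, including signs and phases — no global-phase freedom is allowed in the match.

The applied gate was X(w0).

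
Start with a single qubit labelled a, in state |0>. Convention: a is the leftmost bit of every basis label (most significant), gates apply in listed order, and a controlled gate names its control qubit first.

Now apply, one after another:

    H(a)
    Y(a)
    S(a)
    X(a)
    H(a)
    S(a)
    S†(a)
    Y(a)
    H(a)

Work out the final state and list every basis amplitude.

After the circuit, the state carries amplitude sqrt(2)/2 on |0>, sqrt(2)*I/2 on |1>.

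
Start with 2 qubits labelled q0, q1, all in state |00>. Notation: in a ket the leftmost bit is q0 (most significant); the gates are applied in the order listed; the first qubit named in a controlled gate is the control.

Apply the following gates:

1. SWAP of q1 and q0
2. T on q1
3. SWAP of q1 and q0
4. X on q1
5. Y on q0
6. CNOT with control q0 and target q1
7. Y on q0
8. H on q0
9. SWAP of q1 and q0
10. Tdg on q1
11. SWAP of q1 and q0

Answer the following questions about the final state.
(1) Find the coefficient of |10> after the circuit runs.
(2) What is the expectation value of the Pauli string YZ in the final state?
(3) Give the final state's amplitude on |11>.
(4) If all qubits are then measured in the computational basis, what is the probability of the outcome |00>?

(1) |10> carries amplitude -sqrt(2)*exp(3*I*pi/4)/2 in the final state.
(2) In the final state, YZ has expectation -sqrt(2)/2.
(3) The amplitude on |11> is 0.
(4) Outcome |00> occurs with probability 1/2.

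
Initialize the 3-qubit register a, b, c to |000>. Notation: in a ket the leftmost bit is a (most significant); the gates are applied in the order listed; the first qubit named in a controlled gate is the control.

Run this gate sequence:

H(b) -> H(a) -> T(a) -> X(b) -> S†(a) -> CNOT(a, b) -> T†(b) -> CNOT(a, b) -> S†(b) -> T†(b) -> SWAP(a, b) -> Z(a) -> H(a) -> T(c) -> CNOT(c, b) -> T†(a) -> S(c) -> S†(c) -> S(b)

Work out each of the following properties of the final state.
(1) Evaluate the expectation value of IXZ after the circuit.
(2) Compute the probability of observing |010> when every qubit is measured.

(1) The expectation value of IXZ is 1/2.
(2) The probability of measuring |010> is 1/4.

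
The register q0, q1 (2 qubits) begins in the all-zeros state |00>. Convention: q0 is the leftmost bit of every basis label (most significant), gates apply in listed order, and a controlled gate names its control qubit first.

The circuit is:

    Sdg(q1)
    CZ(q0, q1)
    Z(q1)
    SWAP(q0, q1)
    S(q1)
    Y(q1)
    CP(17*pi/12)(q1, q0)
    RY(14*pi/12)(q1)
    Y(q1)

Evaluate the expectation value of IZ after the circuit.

The expectation value of IZ is -sqrt(3)/2.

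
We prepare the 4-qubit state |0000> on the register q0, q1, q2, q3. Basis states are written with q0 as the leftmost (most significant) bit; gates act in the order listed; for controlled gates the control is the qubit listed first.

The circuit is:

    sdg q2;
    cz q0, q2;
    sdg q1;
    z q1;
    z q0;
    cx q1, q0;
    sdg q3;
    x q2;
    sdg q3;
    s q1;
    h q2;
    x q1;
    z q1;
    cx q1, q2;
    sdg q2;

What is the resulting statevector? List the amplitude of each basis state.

The final amplitudes are sqrt(2)/2 on |0100>, sqrt(2)*I/2 on |0110>, and 0 on every other basis state.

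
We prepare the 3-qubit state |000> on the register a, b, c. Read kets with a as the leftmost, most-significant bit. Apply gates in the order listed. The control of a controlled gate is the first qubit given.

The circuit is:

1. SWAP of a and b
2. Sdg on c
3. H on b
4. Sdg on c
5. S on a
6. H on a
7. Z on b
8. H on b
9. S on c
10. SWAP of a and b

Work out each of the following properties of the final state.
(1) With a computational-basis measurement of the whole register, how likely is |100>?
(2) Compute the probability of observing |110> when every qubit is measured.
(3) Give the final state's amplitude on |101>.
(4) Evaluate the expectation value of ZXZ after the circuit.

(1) Outcome |100> occurs with probability 1/2.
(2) Outcome |110> occurs with probability 1/2.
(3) |101> carries amplitude 0 in the final state.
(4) In the final state, ZXZ has expectation -1.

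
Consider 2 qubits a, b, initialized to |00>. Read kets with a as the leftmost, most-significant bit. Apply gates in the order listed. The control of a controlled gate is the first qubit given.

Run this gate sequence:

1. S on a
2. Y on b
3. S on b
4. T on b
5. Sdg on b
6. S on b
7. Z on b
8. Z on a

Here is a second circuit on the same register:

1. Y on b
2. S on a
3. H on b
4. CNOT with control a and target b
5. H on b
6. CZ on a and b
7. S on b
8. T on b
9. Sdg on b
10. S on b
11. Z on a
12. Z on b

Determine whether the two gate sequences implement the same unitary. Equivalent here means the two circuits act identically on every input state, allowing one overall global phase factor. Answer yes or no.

Yes, they are equivalent — the unitaries differ by at most a global phase.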